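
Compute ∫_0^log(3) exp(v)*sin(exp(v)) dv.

cos(1) - cos(3)

Let u = exp(v), so du = exp(v) dv. When v = 0, u = 1; when v = log(3), u = 3.
The integral becomes ∫ sin(u) du from 1 to 3, with antiderivative -cos(u).
Back in v: F(v) = -cos(exp(v)).
Then F(log(3)) - F(0) = (-cos(3)) - (-cos(1)) = cos(1) - cos(3).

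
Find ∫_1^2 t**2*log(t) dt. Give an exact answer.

-7/9 + 8*log(2)/3

Integrate by parts once (u = ln t, dv = t**2 dt).
An antiderivative is F(t) = t**3*(3*log(t) - 1)/9.
Then F(2) - F(1) = (-8/9 + 8*log(2)/3) - (-1/9) = -7/9 + 8*log(2)/3.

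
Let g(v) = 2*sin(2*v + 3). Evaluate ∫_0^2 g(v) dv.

Let u = 2*v + 3, so du = 2 dv. When v = 0, u = 3; when v = 2, u = 7.
The integral becomes ∫ sin(u) du from 3 to 7, with antiderivative -cos(u).
Back in v: F(v) = -cos(2*v + 3).
Then F(2) - F(0) = (-cos(7)) - (-cos(3)) = cos(3) - cos(7).

cos(3) - cos(7)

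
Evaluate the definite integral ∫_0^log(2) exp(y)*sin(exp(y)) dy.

Let u = exp(y), so du = exp(y) dy. When y = 0, u = 1; when y = log(2), u = 2.
The integral becomes ∫ sin(u) du from 1 to 2, with antiderivative -cos(u).
Back in y: F(y) = -cos(exp(y)).
Then F(log(2)) - F(0) = (-cos(2)) - (-cos(1)) = -cos(2) + cos(1).

-cos(2) + cos(1)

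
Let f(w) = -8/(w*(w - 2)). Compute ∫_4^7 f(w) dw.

-4*log(5) - 4*log(2) + 4*log(7)

Factor the denominator: w**2 - 2*w = w(w - 2).
Partial fractions: -8/(w*(w - 2)) = 4/w - 4/(w - 2).
An antiderivative is F(w) = 4*log(w) - 4*log(w - 2).
Then F(7) - F(4) = (-4*log(5) + 4*log(7)) - (log(16)) = -4*log(5) - 4*log(2) + 4*log(7).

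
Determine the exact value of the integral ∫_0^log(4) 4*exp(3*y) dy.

84

Let u = exp(y), so du = exp(y) dy. When y = 0, u = 1; when y = log(4), u = 4.
The integral becomes 4·∫ u**2 du from 1 to 4, with antiderivative 4*u**3/3.
Back in y: F(y) = 4*exp(3*y)/3.
Then F(log(4)) - F(0) = (256/3) - (4/3) = 84.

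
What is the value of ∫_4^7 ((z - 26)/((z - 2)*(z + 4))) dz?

-11*log(2) - 4*log(5) + 5*log(11)

Factor the denominator: z**2 + 2*z - 8 = (z + 4)(z - 2).
Partial fractions: (z - 26)/((z - 2)*(z + 4)) = 5/(z + 4) - 4/(z - 2).
An antiderivative is F(z) = -4*log(z - 2) + 5*log(z + 4).
Then F(7) - F(4) = (-4*log(5) + 5*log(11)) - (11*log(2)) = -11*log(2) - 4*log(5) + 5*log(11).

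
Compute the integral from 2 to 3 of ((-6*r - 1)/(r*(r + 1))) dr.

-9*log(2) + 4*log(3)

Factor the denominator: r**2 + r = (r + 1)r.
Partial fractions: (-6*r - 1)/(r*(r + 1)) = -5/(r + 1) - 1/r.
An antiderivative is F(r) = -log(r) - 5*log(r + 1).
Then F(3) - F(2) = (-10*log(2) - log(3)) - (-5*log(3) - log(2)) = -9*log(2) + 4*log(3).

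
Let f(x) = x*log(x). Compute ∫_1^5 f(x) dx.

-6 + 25*log(5)/2

Integrate by parts once (u = ln x, dv = x dx).
An antiderivative is F(x) = x**2*(2*log(x) - 1)/4.
Then F(5) - F(1) = (-25/4 + 25*log(5)/2) - (-1/4) = -6 + 25*log(5)/2.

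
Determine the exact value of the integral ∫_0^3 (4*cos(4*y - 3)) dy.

sin(3) + sin(9)

Let u = 4*y - 3, so du = 4 dy. When y = 0, u = -3; when y = 3, u = 9.
The integral becomes ∫ cos(u) du from -3 to 9, with antiderivative sin(u).
Back in y: F(y) = sin(4*y - 3).
Then F(3) - F(0) = (sin(9)) - (-sin(3)) = sin(3) + sin(9).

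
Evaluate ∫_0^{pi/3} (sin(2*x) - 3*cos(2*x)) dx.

An antiderivative is F(x) = -3*sin(2*x)/2 - cos(2*x)/2.
Then F(pi/3) - F(0) = (1/4 - 3*sqrt(3)/4) - (-1/2) = 3/4 - 3*sqrt(3)/4.

3/4 - 3*sqrt(3)/4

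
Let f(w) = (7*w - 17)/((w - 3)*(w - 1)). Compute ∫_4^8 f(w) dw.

Factor the denominator: w**2 - 4*w + 3 = (w - 1)(w - 3).
Partial fractions: (7*w - 17)/((w - 3)*(w - 1)) = 5/(w - 1) + 2/(w - 3).
An antiderivative is F(w) = 2*log(w - 3) + 5*log(w - 1).
Then F(8) - F(4) = (2*log(5) + 5*log(7)) - (5*log(3)) = -5*log(3) + 2*log(5) + 5*log(7).

-5*log(3) + 2*log(5) + 5*log(7)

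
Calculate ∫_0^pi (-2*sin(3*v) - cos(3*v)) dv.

An antiderivative is F(v) = -sin(3*v)/3 + 2*cos(3*v)/3.
Then F(pi) - F(0) = (-2/3) - (2/3) = -4/3.

-4/3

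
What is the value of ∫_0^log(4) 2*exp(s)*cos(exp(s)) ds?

-2*sin(1) + 2*sin(4)

Let u = exp(s), so du = exp(s) ds. When s = 0, u = 1; when s = log(4), u = 4.
The integral becomes 2·∫ cos(u) du from 1 to 4, with antiderivative 2*sin(u).
Back in s: F(s) = 2*sin(exp(s)).
Then F(log(4)) - F(0) = (2*sin(4)) - (2*sin(1)) = -2*sin(1) + 2*sin(4).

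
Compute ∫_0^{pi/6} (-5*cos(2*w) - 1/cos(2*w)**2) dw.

-7*sqrt(3)/4

An antiderivative is F(w) = -5*sin(2*w)/2 - tan(2*w)/2.
Then F(pi/6) - F(0) = (-7*sqrt(3)/4) - (0) = -7*sqrt(3)/4.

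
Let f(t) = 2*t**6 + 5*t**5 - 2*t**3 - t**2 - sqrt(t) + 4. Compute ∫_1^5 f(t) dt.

By the power rule, an antiderivative is F(t) = 2*t**7/7 + 5*t**6/6 - t**4/2 - 2*t**(3/2)/3 - t**3/3 + 4*t.
Then F(5) - F(1) = (735170/21 - 10*sqrt(5)/3) - (76/21) = 735094/21 - 10*sqrt(5)/3.

735094/21 - 10*sqrt(5)/3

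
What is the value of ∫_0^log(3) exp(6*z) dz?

Let u = exp(z), so du = exp(z) dz. When z = 0, u = 1; when z = log(3), u = 3.
The integral becomes ∫ u**5 du from 1 to 3, with antiderivative u**6/6.
Back in z: F(z) = exp(6*z)/6.
Then F(log(3)) - F(0) = (243/2) - (1/6) = 364/3.

364/3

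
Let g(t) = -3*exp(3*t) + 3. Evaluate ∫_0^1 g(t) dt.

4 - exp(3)

An antiderivative is F(t) = -exp(3*t) + 3*t.
Then F(1) - F(0) = (3 - exp(3)) - (-1) = 4 - exp(3).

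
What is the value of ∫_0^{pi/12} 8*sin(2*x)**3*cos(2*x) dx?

Let u = sin(2*x), so du = 2*cos(2*x) dx. When x = 0, u = 0; when x = pi/12, u = 1/2.
The integral becomes 4·∫ u**3 du from 0 to 1/2, with antiderivative u**4.
Back in x: F(x) = sin(2*x)**4.
Then F(pi/12) - F(0) = (1/16) - (0) = 1/16.

1/16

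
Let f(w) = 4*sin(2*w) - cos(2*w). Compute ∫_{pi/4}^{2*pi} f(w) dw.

An antiderivative is F(w) = -sin(2*w)/2 - 2*cos(2*w).
Then F(2*pi) - F(pi/4) = (-2) - (-1/2) = -3/2.

-3/2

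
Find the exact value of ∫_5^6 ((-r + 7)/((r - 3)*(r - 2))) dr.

-14*log(2) + 9*log(3)

Factor the denominator: r**2 - 5*r + 6 = (r - 2)(r - 3).
Partial fractions: (-r + 7)/((r - 3)*(r - 2)) = -5/(r - 2) + 4/(r - 3).
An antiderivative is F(r) = 4*log(r - 3) - 5*log(r - 2).
Then F(6) - F(5) = (-10*log(2) + 4*log(3)) - (-5*log(3) + 4*log(2)) = -14*log(2) + 9*log(3).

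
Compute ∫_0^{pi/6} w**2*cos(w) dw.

Integrate by parts twice (u = w^2, dv = cos(w) dw).
An antiderivative is F(w) = w**2*sin(w) + 2*w*cos(w) - 2*sin(w).
Then F(pi/6) - F(0) = (-1 + pi**2/72 + sqrt(3)*pi/6) - (0) = -1 + pi**2/72 + sqrt(3)*pi/6.

-1 + pi**2/72 + sqrt(3)*pi/6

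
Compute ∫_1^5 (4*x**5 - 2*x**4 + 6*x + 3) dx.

46252/5

By the power rule, an antiderivative is F(x) = 2*x**6/3 - 2*x**5/5 + 3*x**2 + 3*x.
Then F(5) - F(1) = (27770/3) - (94/15) = 46252/5.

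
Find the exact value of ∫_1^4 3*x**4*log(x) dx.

-3069/25 + 6144*log(2)/5

Integrate by parts once (u = ln x, dv = 3*x**4 dx).
An antiderivative is F(x) = 3*x**5*(5*log(x) - 1)/25.
Then F(4) - F(1) = (-3072/25 + 6144*log(2)/5) - (-3/25) = -3069/25 + 6144*log(2)/5.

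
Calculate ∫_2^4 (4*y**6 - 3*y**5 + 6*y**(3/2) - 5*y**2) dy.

761944/105 - 48*sqrt(2)/5

By the power rule, an antiderivative is F(y) = 4*y**7/7 - y**6/2 + 12*y**(5/2)/5 - 5*y**3/3.
Then F(4) - F(2) = (764864/105) - (48*sqrt(2)/5 + 584/21) = 761944/105 - 48*sqrt(2)/5.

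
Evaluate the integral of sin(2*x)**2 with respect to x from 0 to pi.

Use the identity sin^2(2*x) = (1 - cos(4*x))/2.
An antiderivative is F(x) = x/2 - sin(4*x)/8.
Then F(pi) - F(0) = (pi/2) - (0) = pi/2.

pi/2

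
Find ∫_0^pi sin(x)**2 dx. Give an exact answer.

pi/2

Use the identity sin^2(x) = (1 - cos(2*x))/2.
An antiderivative is F(x) = x/2 - sin(2*x)/4.
Then F(pi) - F(0) = (pi/2) - (0) = pi/2.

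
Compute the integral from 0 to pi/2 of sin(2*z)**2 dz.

pi/4

Use the identity sin^2(2*z) = (1 - cos(4*z))/2.
An antiderivative is F(z) = z/2 - sin(4*z)/8.
Then F(pi/2) - F(0) = (pi/4) - (0) = pi/4.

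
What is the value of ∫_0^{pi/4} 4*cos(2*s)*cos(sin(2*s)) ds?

2*sin(1)

Let u = sin(2*s), so du = 2*cos(2*s) ds. When s = 0, u = 0; when s = pi/4, u = 1.
The integral becomes 2·∫ cos(u) du from 0 to 1, with antiderivative 2*sin(u).
Back in s: F(s) = 2*sin(sin(2*s)).
Then F(pi/4) - F(0) = (2*sin(1)) - (0) = 2*sin(1).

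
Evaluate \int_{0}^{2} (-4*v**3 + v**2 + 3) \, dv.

-22/3

By the power rule, an antiderivative is F(v) = -v**4 + v**3/3 + 3*v.
Then F(2) - F(0) = (-22/3) - (0) = -22/3.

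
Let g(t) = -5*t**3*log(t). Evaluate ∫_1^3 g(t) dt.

25 - 405*log(3)/4

Integrate by parts once (u = ln t, dv = -5*t**3 dt).
An antiderivative is F(t) = -5*t**4*(4*log(t) - 1)/16.
Then F(3) - F(1) = (405/16 - 405*log(3)/4) - (5/16) = 25 - 405*log(3)/4.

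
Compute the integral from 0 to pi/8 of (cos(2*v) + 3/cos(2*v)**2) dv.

An antiderivative is F(v) = sin(2*v)/2 + 3*tan(2*v)/2.
Then F(pi/8) - F(0) = (sqrt(2)/4 + 3/2) - (0) = sqrt(2)/4 + 3/2.

sqrt(2)/4 + 3/2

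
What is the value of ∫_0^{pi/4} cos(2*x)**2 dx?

Use the identity cos^2(2*x) = (1 + cos(4*x))/2.
An antiderivative is F(x) = x/2 + sin(4*x)/8.
Then F(pi/4) - F(0) = (pi/8) - (0) = pi/8.

pi/8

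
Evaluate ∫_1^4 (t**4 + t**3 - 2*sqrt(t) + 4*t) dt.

17341/60

By the power rule, an antiderivative is F(t) = t**5/5 + t**4/4 - 4*t**(3/2)/3 + 2*t**2.
Then F(4) - F(1) = (4352/15) - (67/60) = 17341/60.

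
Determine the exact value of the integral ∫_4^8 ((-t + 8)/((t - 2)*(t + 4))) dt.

log(4/3)

Factor the denominator: t**2 + 2*t - 8 = (t + 4)(t - 2).
Partial fractions: (-t + 8)/((t - 2)*(t + 4)) = -2/(t + 4) + 1/(t - 2).
An antiderivative is F(t) = log(t - 2) - 2*log(t + 4).
Then F(8) - F(4) = (-log(24)) - (-log(32)) = log(4/3).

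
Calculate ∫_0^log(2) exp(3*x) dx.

7/3

Let u = exp(x), so du = exp(x) dx. When x = 0, u = 1; when x = log(2), u = 2.
The integral becomes ∫ u**2 du from 1 to 2, with antiderivative u**3/3.
Back in x: F(x) = exp(3*x)/3.
Then F(log(2)) - F(0) = (8/3) - (1/3) = 7/3.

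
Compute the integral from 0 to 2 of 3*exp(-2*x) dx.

An antiderivative is F(x) = -3*exp(-2*x)/2.
Then F(2) - F(0) = (-3*exp(-4)/2) - (-3/2) = 3/2 - 3*exp(-4)/2.

3/2 - 3*exp(-4)/2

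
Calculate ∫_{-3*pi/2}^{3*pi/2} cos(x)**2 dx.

3*pi/2

Use the identity cos^2(x) = (1 + cos(2*x))/2.
An antiderivative is F(x) = x/2 + sin(2*x)/4.
Then F(3*pi/2) - F(-3*pi/2) = (3*pi/4) - (-3*pi/4) = 3*pi/2.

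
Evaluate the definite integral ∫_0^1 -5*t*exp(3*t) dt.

-10*exp(3)/9 - 5/9

Integrate by parts once (u = t, dv = -5*exp(3*t) dt).
An antiderivative is F(t) = (-15*t + 5)*exp(3*t)/9.
Then F(1) - F(0) = (-10*exp(3)/9) - (5/9) = -10*exp(3)/9 - 5/9.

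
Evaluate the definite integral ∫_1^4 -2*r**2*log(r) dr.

Integrate by parts once (u = ln r, dv = -2*r**2 dr).
An antiderivative is F(r) = -2*r**3*(3*log(r) - 1)/9.
Then F(4) - F(1) = (128/9 - 256*log(2)/3) - (2/9) = 14 - 256*log(2)/3.

14 - 256*log(2)/3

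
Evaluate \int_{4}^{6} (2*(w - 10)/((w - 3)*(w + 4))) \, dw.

Factor the denominator: w**2 + w - 12 = (w + 4)(w - 3).
Partial fractions: 2*(w - 10)/((w - 3)*(w + 4)) = 4/(w + 4) - 2/(w - 3).
An antiderivative is F(w) = -2*log(w - 3) + 4*log(w + 4).
Then F(6) - F(4) = (-2*log(3) + 4*log(2) + 4*log(5)) - (12*log(2)) = -8*log(2) - 2*log(3) + 4*log(5).

-8*log(2) - 2*log(3) + 4*log(5)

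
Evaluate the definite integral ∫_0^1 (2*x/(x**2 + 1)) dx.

log(2)

Let u = x**2 + 1, so du = 2*x dx. When x = 0, u = 1; when x = 1, u = 2.
The integral becomes ∫ 1/u du from 1 to 2, with antiderivative log(u).
Back in x: F(x) = log(x**2 + 1).
Then F(1) - F(0) = (log(2)) - (0) = log(2).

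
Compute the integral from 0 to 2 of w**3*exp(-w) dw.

Integrate by parts 3 times (u = w^3, dv = exp(-w) dw).
An antiderivative is F(w) = (-w**3 - 3*w**2 - 6*w - 6)*exp(-w).
Then F(2) - F(0) = (-38*exp(-2)) - (-6) = 6 - 38*exp(-2).

6 - 38*exp(-2)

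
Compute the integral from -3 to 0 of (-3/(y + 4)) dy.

-log(64)

An antiderivative is F(y) = -3*log(y + 4).
Then F(0) - F(-3) = (-log(64)) - (0) = -log(64).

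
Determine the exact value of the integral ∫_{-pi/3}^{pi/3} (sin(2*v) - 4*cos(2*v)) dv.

-2*sqrt(3)

An antiderivative is F(v) = -2*sin(2*v) - cos(2*v)/2.
Then F(pi/3) - F(-pi/3) = (1/4 - sqrt(3)) - (1/4 + sqrt(3)) = -2*sqrt(3).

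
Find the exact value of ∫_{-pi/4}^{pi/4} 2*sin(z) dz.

0

An antiderivative is F(z) = -2*cos(z).
Then F(pi/4) - F(-pi/4) = (-sqrt(2)) - (-sqrt(2)) = 0.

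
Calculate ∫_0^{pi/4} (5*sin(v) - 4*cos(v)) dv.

5 - 9*sqrt(2)/2

An antiderivative is F(v) = -4*sin(v) - 5*cos(v).
Then F(pi/4) - F(0) = (-9*sqrt(2)/2) - (-5) = 5 - 9*sqrt(2)/2.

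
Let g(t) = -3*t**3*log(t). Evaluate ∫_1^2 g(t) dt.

45/16 - 12*log(2)

Integrate by parts once (u = ln t, dv = -3*t**3 dt).
An antiderivative is F(t) = -3*t**4*(4*log(t) - 1)/16.
Then F(2) - F(1) = (3 - 12*log(2)) - (3/16) = 45/16 - 12*log(2).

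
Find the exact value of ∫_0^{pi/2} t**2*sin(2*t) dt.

Integrate by parts twice (u = t^2, dv = sin(2*t) dt).
An antiderivative is F(t) = -t**2*cos(2*t)/2 + t*sin(2*t)/2 + cos(2*t)/4.
Then F(pi/2) - F(0) = (-1/4 + pi**2/8) - (1/4) = -1/2 + pi**2/8.

-1/2 + pi**2/8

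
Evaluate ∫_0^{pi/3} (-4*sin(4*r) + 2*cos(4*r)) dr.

-3/2 - sqrt(3)/4

An antiderivative is F(r) = sin(4*r)/2 + cos(4*r).
Then F(pi/3) - F(0) = (-1/2 - sqrt(3)/4) - (1) = -3/2 - sqrt(3)/4.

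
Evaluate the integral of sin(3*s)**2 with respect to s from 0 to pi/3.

Use the identity sin^2(3*s) = (1 - cos(6*s))/2.
An antiderivative is F(s) = s/2 - sin(6*s)/12.
Then F(pi/3) - F(0) = (pi/6) - (0) = pi/6.

pi/6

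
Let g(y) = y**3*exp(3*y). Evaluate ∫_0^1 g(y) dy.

2/27 + 4*exp(3)/27

Integrate by parts 3 times (u = y^3, dv = exp(3*y) dy).
An antiderivative is F(y) = (9*y**3 - 9*y**2 + 6*y - 2)*exp(3*y)/27.
Then F(1) - F(0) = (4*exp(3)/27) - (-2/27) = 2/27 + 4*exp(3)/27.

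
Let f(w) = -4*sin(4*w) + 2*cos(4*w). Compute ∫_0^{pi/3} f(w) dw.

-3/2 - sqrt(3)/4

An antiderivative is F(w) = sin(4*w)/2 + cos(4*w).
Then F(pi/3) - F(0) = (-1/2 - sqrt(3)/4) - (1) = -3/2 - sqrt(3)/4.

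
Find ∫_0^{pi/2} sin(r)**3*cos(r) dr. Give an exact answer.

Let u = sin(r), so du = cos(r) dr. When r = 0, u = 0; when r = pi/2, u = 1.
The integral becomes ∫ u**3 du from 0 to 1, with antiderivative u**4/4.
Back in r: F(r) = sin(r)**4/4.
Then F(pi/2) - F(0) = (1/4) - (0) = 1/4.

1/4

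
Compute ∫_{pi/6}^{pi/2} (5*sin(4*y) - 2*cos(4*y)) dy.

-15/8 + sqrt(3)/4

An antiderivative is F(y) = -sin(4*y)/2 - 5*cos(4*y)/4.
Then F(pi/2) - F(pi/6) = (-5/4) - (5/8 - sqrt(3)/4) = -15/8 + sqrt(3)/4.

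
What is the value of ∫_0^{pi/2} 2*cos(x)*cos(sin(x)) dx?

Let u = sin(x), so du = cos(x) dx. When x = 0, u = 0; when x = pi/2, u = 1.
The integral becomes 2·∫ cos(u) du from 0 to 1, with antiderivative 2*sin(u).
Back in x: F(x) = 2*sin(sin(x)).
Then F(pi/2) - F(0) = (2*sin(1)) - (0) = 2*sin(1).

2*sin(1)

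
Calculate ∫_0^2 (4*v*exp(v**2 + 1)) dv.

Let u = v**2 + 1, so du = 2*v dv. When v = 0, u = 1; when v = 2, u = 5.
The integral becomes 2·∫ exp(u) du from 1 to 5, with antiderivative 2*exp(u).
Back in v: F(v) = 2*exp(v**2 + 1).
Then F(2) - F(0) = (2*exp(5)) - (2*exp(1)) = -2*exp(1)*(1 - exp(4)).

-2*exp(1)*(1 - exp(4))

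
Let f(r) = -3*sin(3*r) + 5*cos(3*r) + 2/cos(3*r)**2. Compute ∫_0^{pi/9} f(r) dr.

-1/2 + 3*sqrt(3)/2

An antiderivative is F(r) = 5*sin(3*r)/3 + cos(3*r) + 2*tan(3*r)/3.
Then F(pi/9) - F(0) = (1/2 + 3*sqrt(3)/2) - (1) = -1/2 + 3*sqrt(3)/2.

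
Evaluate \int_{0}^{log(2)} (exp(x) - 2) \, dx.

An antiderivative is F(x) = -2*x + exp(x).
Then F(log(2)) - F(0) = (2 - 2*log(2)) - (1) = 1 - log(4).

1 - log(4)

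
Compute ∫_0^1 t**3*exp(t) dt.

6 - 2*E

Integrate by parts 3 times (u = t^3, dv = exp(t) dt).
An antiderivative is F(t) = (t**3 - 3*t**2 + 6*t - 6)*exp(t).
Then F(1) - F(0) = (-2*E) - (-6) = 6 - 2*E.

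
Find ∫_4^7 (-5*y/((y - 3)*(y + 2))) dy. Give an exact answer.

Factor the denominator: y**2 - y - 6 = (y + 2)(y - 3).
Partial fractions: -5*y/((y - 3)*(y + 2)) = -2/(y + 2) - 3/(y - 3).
An antiderivative is F(y) = -3*log(y - 3) - 2*log(y + 2).
Then F(7) - F(4) = (-4*log(3) - 6*log(2)) - (-log(36)) = -4*log(2) - 2*log(3).

-4*log(2) - 2*log(3)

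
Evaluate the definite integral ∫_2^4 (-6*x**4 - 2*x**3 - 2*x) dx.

By the power rule, an antiderivative is F(x) = -6*x**5/5 - x**4/2 - x**2.
Then F(4) - F(2) = (-6864/5) - (-252/5) = -6612/5.

-6612/5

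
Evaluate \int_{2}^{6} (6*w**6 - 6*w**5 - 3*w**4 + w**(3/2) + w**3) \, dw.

-8*sqrt(2)/5 + 72*sqrt(6)/5 + 6612096/35

By the power rule, an antiderivative is F(w) = 6*w**7/7 - w**6 + 2*w**(5/2)/5 - 3*w**5/5 + w**4/4.
Then F(6) - F(2) = (72*sqrt(6)/5 + 6613164/35) - (8*sqrt(2)/5 + 1068/35) = -8*sqrt(2)/5 + 72*sqrt(6)/5 + 6612096/35.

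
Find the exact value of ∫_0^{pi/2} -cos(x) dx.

An antiderivative is F(x) = -sin(x).
Then F(pi/2) - F(0) = (-1) - (0) = -1.

-1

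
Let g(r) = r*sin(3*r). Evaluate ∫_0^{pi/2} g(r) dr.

-1/9

Integrate by parts once (u = r, dv = sin(3*r) dr).
An antiderivative is F(r) = -r*cos(3*r)/3 + sin(3*r)/9.
Then F(pi/2) - F(0) = (-1/9) - (0) = -1/9.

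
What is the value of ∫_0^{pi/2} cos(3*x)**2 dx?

Use the identity cos^2(3*x) = (1 + cos(6*x))/2.
An antiderivative is F(x) = x/2 + sin(6*x)/12.
Then F(pi/2) - F(0) = (pi/4) - (0) = pi/4.

pi/4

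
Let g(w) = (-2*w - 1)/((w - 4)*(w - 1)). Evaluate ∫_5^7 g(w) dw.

-log(18)

Factor the denominator: w**2 - 5*w + 4 = (w - 1)(w - 4).
Partial fractions: (-2*w - 1)/((w - 4)*(w - 1)) = 1/(w - 1) - 3/(w - 4).
An antiderivative is F(w) = -3*log(w - 4) + log(w - 1).
Then F(7) - F(5) = (log(2/9)) - (log(4)) = -log(18).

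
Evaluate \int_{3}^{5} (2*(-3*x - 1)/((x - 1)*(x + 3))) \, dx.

Factor the denominator: x**2 + 2*x - 3 = (x + 3)(x - 1).
Partial fractions: 2*(-3*x - 1)/((x - 1)*(x + 3)) = -4/(x + 3) - 2/(x - 1).
An antiderivative is F(x) = -2*log(x - 1) - 4*log(x + 3).
Then F(5) - F(3) = (-16*log(2)) - (-4*log(3) - 6*log(2)) = -10*log(2) + 4*log(3).

-10*log(2) + 4*log(3)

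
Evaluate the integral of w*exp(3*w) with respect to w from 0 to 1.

Integrate by parts once (u = w, dv = exp(3*w) dw).
An antiderivative is F(w) = (3*w - 1)*exp(3*w)/9.
Then F(1) - F(0) = (2*exp(3)/9) - (-1/9) = 1/9 + 2*exp(3)/9.

1/9 + 2*exp(3)/9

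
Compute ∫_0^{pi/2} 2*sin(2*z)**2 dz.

Use the identity sin^2(2*z) = (1 - cos(4*z))/2.
An antiderivative is F(z) = z - sin(4*z)/4.
Then F(pi/2) - F(0) = (pi/2) - (0) = pi/2.

pi/2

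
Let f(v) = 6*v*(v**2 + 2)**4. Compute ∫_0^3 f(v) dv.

Let u = v**2 + 2, so du = 2*v dv. When v = 0, u = 2; when v = 3, u = 11.
The integral becomes 3·∫ u**4 du from 2 to 11, with antiderivative 3*u**5/5.
Back in v: F(v) = 3*(v**2 + 2)**5/5.
Then F(3) - F(0) = (483153/5) - (96/5) = 483057/5.

483057/5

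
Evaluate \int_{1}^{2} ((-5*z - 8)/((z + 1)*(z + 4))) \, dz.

-5*log(3) - 3*log(2) + 4*log(5)

Factor the denominator: z**2 + 5*z + 4 = (z + 4)(z + 1).
Partial fractions: (-5*z - 8)/((z + 1)*(z + 4)) = -4/(z + 4) - 1/(z + 1).
An antiderivative is F(z) = -log(z + 1) - 4*log(z + 4).
Then F(2) - F(1) = (-5*log(3) - 4*log(2)) - (-4*log(5) - log(2)) = -5*log(3) - 3*log(2) + 4*log(5).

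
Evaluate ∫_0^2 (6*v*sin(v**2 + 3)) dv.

3*cos(3) - 3*cos(7)

Let u = v**2 + 3, so du = 2*v dv. When v = 0, u = 3; when v = 2, u = 7.
The integral becomes 3·∫ sin(u) du from 3 to 7, with antiderivative -3*cos(u).
Back in v: F(v) = -3*cos(v**2 + 3).
Then F(2) - F(0) = (-3*cos(7)) - (-3*cos(3)) = 3*cos(3) - 3*cos(7).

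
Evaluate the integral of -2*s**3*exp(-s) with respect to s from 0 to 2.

-12 + 76*exp(-2)

Integrate by parts 3 times (u = s^3, dv = -2*exp(-s) ds).
An antiderivative is F(s) = (2*s**3 + 6*s**2 + 12*s + 12)*exp(-s).
Then F(2) - F(0) = (76*exp(-2)) - (12) = -12 + 76*exp(-2).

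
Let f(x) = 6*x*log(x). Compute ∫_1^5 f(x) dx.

Integrate by parts once (u = ln x, dv = 6*x dx).
An antiderivative is F(x) = 3*x**2*(2*log(x) - 1)/2.
Then F(5) - F(1) = (-75/2 + 75*log(5)) - (-3/2) = -36 + 75*log(5).

-36 + 75*log(5)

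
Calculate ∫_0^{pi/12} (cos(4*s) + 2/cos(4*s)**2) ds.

An antiderivative is F(s) = sin(4*s)/4 + tan(4*s)/2.
Then F(pi/12) - F(0) = (5*sqrt(3)/8) - (0) = 5*sqrt(3)/8.

5*sqrt(3)/8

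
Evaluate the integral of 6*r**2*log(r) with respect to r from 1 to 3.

Integrate by parts once (u = ln r, dv = 6*r**2 dr).
An antiderivative is F(r) = 2*r**3*(3*log(r) - 1)/3.
Then F(3) - F(1) = (-18 + 54*log(3)) - (-2/3) = -52/3 + 54*log(3).

-52/3 + 54*log(3)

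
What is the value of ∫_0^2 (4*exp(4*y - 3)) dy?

-(1 - exp(8))*exp(-3)

Let u = 4*y - 3, so du = 4 dy. When y = 0, u = -3; when y = 2, u = 5.
The integral becomes ∫ exp(u) du from -3 to 5, with antiderivative exp(u).
Back in y: F(y) = exp(4*y - 3).
Then F(2) - F(0) = (exp(5)) - (exp(-3)) = -(1 - exp(8))*exp(-3).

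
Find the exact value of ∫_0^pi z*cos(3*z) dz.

-2/9

Integrate by parts once (u = z, dv = cos(3*z) dz).
An antiderivative is F(z) = z*sin(3*z)/3 + cos(3*z)/9.
Then F(pi) - F(0) = (-1/9) - (1/9) = -2/9.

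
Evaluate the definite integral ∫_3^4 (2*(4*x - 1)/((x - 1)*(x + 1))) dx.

-13*log(2) + 3*log(3) + 5*log(5)

Factor the denominator: x**2 - 1 = (x + 1)(x - 1).
Partial fractions: 2*(4*x - 1)/((x - 1)*(x + 1)) = 5/(x + 1) + 3/(x - 1).
An antiderivative is F(x) = 3*log(x - 1) + 5*log(x + 1).
Then F(4) - F(3) = (3*log(3) + 5*log(5)) - (13*log(2)) = -13*log(2) + 3*log(3) + 5*log(5).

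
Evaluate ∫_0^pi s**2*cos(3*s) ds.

Integrate by parts twice (u = s^2, dv = cos(3*s) ds).
An antiderivative is F(s) = s**2*sin(3*s)/3 + 2*s*cos(3*s)/9 - 2*sin(3*s)/27.
Then F(pi) - F(0) = (-2*pi/9) - (0) = -2*pi/9.

-2*pi/9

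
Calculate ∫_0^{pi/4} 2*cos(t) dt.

sqrt(2)

An antiderivative is F(t) = 2*sin(t).
Then F(pi/4) - F(0) = (sqrt(2)) - (0) = sqrt(2).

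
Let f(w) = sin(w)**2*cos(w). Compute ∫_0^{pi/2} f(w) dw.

1/3

Let u = sin(w), so du = cos(w) dw. When w = 0, u = 0; when w = pi/2, u = 1.
The integral becomes ∫ u**2 du from 0 to 1, with antiderivative u**3/3.
Back in w: F(w) = sin(w)**3/3.
Then F(pi/2) - F(0) = (1/3) - (0) = 1/3.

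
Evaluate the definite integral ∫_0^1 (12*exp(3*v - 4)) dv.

-(4 - 4*exp(3))*exp(-4)

Let u = 3*v - 4, so du = 3 dv. When v = 0, u = -4; when v = 1, u = -1.
The integral becomes 4·∫ exp(u) du from -4 to -1, with antiderivative 4*exp(u).
Back in v: F(v) = 4*exp(3*v - 4).
Then F(1) - F(0) = (4*exp(-1)) - (4*exp(-4)) = -(4 - 4*exp(3))*exp(-4).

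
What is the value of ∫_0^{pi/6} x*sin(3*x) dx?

Integrate by parts once (u = x, dv = sin(3*x) dx).
An antiderivative is F(x) = -x*cos(3*x)/3 + sin(3*x)/9.
Then F(pi/6) - F(0) = (1/9) - (0) = 1/9.

1/9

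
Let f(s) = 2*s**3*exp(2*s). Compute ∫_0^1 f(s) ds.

3/4 + exp(2)/4

Integrate by parts 3 times (u = s^3, dv = 2*exp(2*s) ds).
An antiderivative is F(s) = (4*s**3 - 6*s**2 + 6*s - 3)*exp(2*s)/4.
Then F(1) - F(0) = (exp(2)/4) - (-3/4) = 3/4 + exp(2)/4.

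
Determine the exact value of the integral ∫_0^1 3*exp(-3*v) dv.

An antiderivative is F(v) = -exp(-3*v).
Then F(1) - F(0) = (-exp(-3)) - (-1) = 1 - exp(-3).

1 - exp(-3)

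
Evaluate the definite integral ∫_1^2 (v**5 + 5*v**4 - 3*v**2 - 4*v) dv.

By the power rule, an antiderivative is F(v) = v**6/6 + v**5 - v**3 - 2*v**2.
Then F(2) - F(1) = (80/3) - (-11/6) = 57/2.

57/2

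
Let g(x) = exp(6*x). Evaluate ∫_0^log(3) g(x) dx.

364/3

Let u = exp(x), so du = exp(x) dx. When x = 0, u = 1; when x = log(3), u = 3.
The integral becomes ∫ u**5 du from 1 to 3, with antiderivative u**6/6.
Back in x: F(x) = exp(6*x)/6.
Then F(log(3)) - F(0) = (243/2) - (1/6) = 364/3.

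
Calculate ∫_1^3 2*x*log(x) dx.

Integrate by parts once (u = ln x, dv = 2*x dx).
An antiderivative is F(x) = x**2*(2*log(x) - 1)/2.
Then F(3) - F(1) = (-9/2 + 9*log(3)) - (-1/2) = -4 + 9*log(3).

-4 + 9*log(3)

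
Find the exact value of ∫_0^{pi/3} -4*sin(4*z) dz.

An antiderivative is F(z) = cos(4*z).
Then F(pi/3) - F(0) = (-1/2) - (1) = -3/2.

-3/2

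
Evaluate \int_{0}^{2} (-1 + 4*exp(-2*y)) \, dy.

An antiderivative is F(y) = -y - 2*exp(-2*y).
Then F(2) - F(0) = (-2 - 2*exp(-4)) - (-2) = -2*exp(-4).

-2*exp(-4)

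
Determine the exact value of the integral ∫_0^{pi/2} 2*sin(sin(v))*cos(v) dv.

2 - 2*cos(1)

Let u = sin(v), so du = cos(v) dv. When v = 0, u = 0; when v = pi/2, u = 1.
The integral becomes 2·∫ sin(u) du from 0 to 1, with antiderivative -2*cos(u).
Back in v: F(v) = -2*cos(sin(v)).
Then F(pi/2) - F(0) = (-2*cos(1)) - (-2) = 2 - 2*cos(1).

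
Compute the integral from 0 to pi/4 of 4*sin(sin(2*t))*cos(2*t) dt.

2 - 2*cos(1)

Let u = sin(2*t), so du = 2*cos(2*t) dt. When t = 0, u = 0; when t = pi/4, u = 1.
The integral becomes 2·∫ sin(u) du from 0 to 1, with antiderivative -2*cos(u).
Back in t: F(t) = -2*cos(sin(2*t)).
Then F(pi/4) - F(0) = (-2*cos(1)) - (-2) = 2 - 2*cos(1).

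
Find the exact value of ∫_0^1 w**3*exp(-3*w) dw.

2/27 - 26*exp(-3)/27

Integrate by parts 3 times (u = w^3, dv = exp(-3*w) dw).
An antiderivative is F(w) = (-9*w**3 - 9*w**2 - 6*w - 2)*exp(-3*w)/27.
Then F(1) - F(0) = (-26*exp(-3)/27) - (-2/27) = 2/27 - 26*exp(-3)/27.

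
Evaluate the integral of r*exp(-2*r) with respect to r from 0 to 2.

Integrate by parts once (u = r, dv = exp(-2*r) dr).
An antiderivative is F(r) = (-2*r - 1)*exp(-2*r)/4.
Then F(2) - F(0) = (-5*exp(-4)/4) - (-1/4) = (-5 + exp(4))*exp(-4)/4.

(-5 + exp(4))*exp(-4)/4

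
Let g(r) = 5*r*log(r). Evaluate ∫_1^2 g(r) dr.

Integrate by parts once (u = ln r, dv = 5*r dr).
An antiderivative is F(r) = 5*r**2*(2*log(r) - 1)/4.
Then F(2) - F(1) = (-5 + 10*log(2)) - (-5/4) = -15/4 + 10*log(2).

-15/4 + 10*log(2)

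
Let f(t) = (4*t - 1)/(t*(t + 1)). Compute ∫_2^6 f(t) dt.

-6*log(3) + 5*log(7)

Factor the denominator: t**2 + t = (t + 1)t.
Partial fractions: (4*t - 1)/(t*(t + 1)) = 5/(t + 1) - 1/t.
An antiderivative is F(t) = -log(t) + 5*log(t + 1).
Then F(6) - F(2) = (-log(3) - log(2) + 5*log(7)) - (-log(2) + 5*log(3)) = -6*log(3) + 5*log(7).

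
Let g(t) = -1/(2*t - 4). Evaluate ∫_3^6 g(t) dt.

-log(2)

An antiderivative is F(t) = -log(2*t - 4)/2.
Then F(6) - F(3) = (-3*log(2)/2) - (-log(2)/2) = -log(2).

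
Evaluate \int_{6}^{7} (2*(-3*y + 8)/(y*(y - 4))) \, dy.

Factor the denominator: y**2 - 4*y = y(y - 4).
Partial fractions: 2*(-3*y + 8)/(y*(y - 4)) = -4/y - 2/(y - 4).
An antiderivative is F(y) = -4*log(y) - 2*log(y - 4).
Then F(7) - F(6) = (-4*log(7) - 2*log(3)) - (-4*log(3) - 6*log(2)) = -4*log(7) + 2*log(3) + 6*log(2).

-4*log(7) + 2*log(3) + 6*log(2)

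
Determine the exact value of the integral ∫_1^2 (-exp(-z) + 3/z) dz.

An antiderivative is F(z) = 3*log(z) + exp(-z).
Then F(2) - F(1) = (exp(-2) + 3*log(2)) - (exp(-1)) = -exp(-1) + exp(-2) + 3*log(2).

-exp(-1) + exp(-2) + 3*log(2)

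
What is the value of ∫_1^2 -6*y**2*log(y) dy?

14/3 - 16*log(2)

Integrate by parts once (u = ln y, dv = -6*y**2 dy).
An antiderivative is F(y) = -2*y**3*(3*log(y) - 1)/3.
Then F(2) - F(1) = (16/3 - 16*log(2)) - (2/3) = 14/3 - 16*log(2).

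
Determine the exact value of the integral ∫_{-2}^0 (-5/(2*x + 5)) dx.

-5*log(5)/2

An antiderivative is F(x) = -5*log(2*x + 5)/2.
Then F(0) - F(-2) = (-5*log(5)/2) - (0) = -5*log(5)/2.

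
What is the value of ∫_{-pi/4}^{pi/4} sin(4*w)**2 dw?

Use the identity sin^2(4*w) = (1 - cos(8*w))/2.
An antiderivative is F(w) = w/2 - sin(8*w)/16.
Then F(pi/4) - F(-pi/4) = (pi/8) - (-pi/8) = pi/4.

pi/4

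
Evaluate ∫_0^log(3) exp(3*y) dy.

Let u = exp(y), so du = exp(y) dy. When y = 0, u = 1; when y = log(3), u = 3.
The integral becomes ∫ u**2 du from 1 to 3, with antiderivative u**3/3.
Back in y: F(y) = exp(3*y)/3.
Then F(log(3)) - F(0) = (9) - (1/3) = 26/3.

26/3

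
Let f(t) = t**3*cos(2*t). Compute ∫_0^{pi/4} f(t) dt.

Integrate by parts 3 times (u = t^3, dv = cos(2*t) dt).
An antiderivative is F(t) = t**3*sin(2*t)/2 + 3*t**2*cos(2*t)/4 - 3*t*sin(2*t)/4 - 3*cos(2*t)/8.
Then F(pi/4) - F(0) = (pi*(-24 + pi**2)/128) - (-3/8) = -3*pi/16 + pi**3/128 + 3/8.

-3*pi/16 + pi**3/128 + 3/8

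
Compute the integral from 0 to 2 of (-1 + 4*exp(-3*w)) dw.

-2/3 - 4*exp(-6)/3

An antiderivative is F(w) = -w - 4*exp(-3*w)/3.
Then F(2) - F(0) = (-2 - 4*exp(-6)/3) - (-4/3) = -2/3 - 4*exp(-6)/3.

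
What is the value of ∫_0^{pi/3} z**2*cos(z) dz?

-sqrt(3) + sqrt(3)*pi**2/18 + pi/3

Integrate by parts twice (u = z^2, dv = cos(z) dz).
An antiderivative is F(z) = z**2*sin(z) + 2*z*cos(z) - 2*sin(z).
Then F(pi/3) - F(0) = (-sqrt(3) + sqrt(3)*pi**2/18 + pi/3) - (0) = -sqrt(3) + sqrt(3)*pi**2/18 + pi/3.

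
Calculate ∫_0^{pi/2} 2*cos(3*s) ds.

An antiderivative is F(s) = 2*sin(3*s)/3.
Then F(pi/2) - F(0) = (-2/3) - (0) = -2/3.

-2/3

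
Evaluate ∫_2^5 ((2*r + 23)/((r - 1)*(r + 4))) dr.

-3*log(3) + 13*log(2)

Factor the denominator: r**2 + 3*r - 4 = (r + 4)(r - 1).
Partial fractions: (2*r + 23)/((r - 1)*(r + 4)) = -3/(r + 4) + 5/(r - 1).
An antiderivative is F(r) = 5*log(r - 1) - 3*log(r + 4).
Then F(5) - F(2) = (-6*log(3) + 10*log(2)) - (-3*log(3) - 3*log(2)) = -3*log(3) + 13*log(2).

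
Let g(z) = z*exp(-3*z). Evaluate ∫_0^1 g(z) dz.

(-4 + exp(3))*exp(-3)/9

Integrate by parts once (u = z, dv = exp(-3*z) dz).
An antiderivative is F(z) = (-3*z - 1)*exp(-3*z)/9.
Then F(1) - F(0) = (-4*exp(-3)/9) - (-1/9) = (-4 + exp(3))*exp(-3)/9.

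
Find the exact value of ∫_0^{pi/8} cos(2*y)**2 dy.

Use the identity cos^2(2*y) = (1 + cos(4*y))/2.
An antiderivative is F(y) = y/2 + sin(4*y)/8.
Then F(pi/8) - F(0) = (1/8 + pi/16) - (0) = 1/8 + pi/16.

1/8 + pi/16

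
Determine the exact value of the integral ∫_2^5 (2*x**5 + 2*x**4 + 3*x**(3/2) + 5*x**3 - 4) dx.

By the power rule, an antiderivative is F(x) = x**6/3 + 6*x**(5/2)/5 + 2*x**5/5 + 5*x**4/4 - 4*x.
Then F(5) - F(2) = (30*sqrt(5) + 86635/12) - (24*sqrt(2)/5 + 692/15) = -24*sqrt(2)/5 + 30*sqrt(5) + 143469/20.

-24*sqrt(2)/5 + 30*sqrt(5) + 143469/20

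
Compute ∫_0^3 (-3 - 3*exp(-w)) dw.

An antiderivative is F(w) = -3*w + 3*exp(-w).
Then F(3) - F(0) = (-9 + 3*exp(-3)) - (3) = -12 + 3*exp(-3).

-12 + 3*exp(-3)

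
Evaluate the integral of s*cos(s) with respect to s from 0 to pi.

Integrate by parts once (u = s, dv = cos(s) ds).
An antiderivative is F(s) = s*sin(s) + cos(s).
Then F(pi) - F(0) = (-1) - (1) = -2.

-2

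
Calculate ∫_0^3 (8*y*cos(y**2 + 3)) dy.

Let u = y**2 + 3, so du = 2*y dy. When y = 0, u = 3; when y = 3, u = 12.
The integral becomes 4·∫ cos(u) du from 3 to 12, with antiderivative 4*sin(u).
Back in y: F(y) = 4*sin(y**2 + 3).
Then F(3) - F(0) = (4*sin(12)) - (4*sin(3)) = 4*sin(12) - 4*sin(3).

4*sin(12) - 4*sin(3)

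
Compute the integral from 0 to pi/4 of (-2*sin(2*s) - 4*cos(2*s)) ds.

-3

An antiderivative is F(s) = -2*sin(2*s) + cos(2*s).
Then F(pi/4) - F(0) = (-2) - (1) = -3.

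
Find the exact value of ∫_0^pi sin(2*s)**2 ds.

Use the identity sin^2(2*s) = (1 - cos(4*s))/2.
An antiderivative is F(s) = s/2 - sin(4*s)/8.
Then F(pi) - F(0) = (pi/2) - (0) = pi/2.

pi/2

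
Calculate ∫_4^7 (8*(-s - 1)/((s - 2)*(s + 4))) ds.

Factor the denominator: s**2 + 2*s - 8 = (s + 4)(s - 2).
Partial fractions: 8*(-s - 1)/((s - 2)*(s + 4)) = -4/(s + 4) - 4/(s - 2).
An antiderivative is F(s) = -4*log(s - 2) - 4*log(s + 4).
Then F(7) - F(4) = (-4*log(11) - 4*log(5)) - (-16*log(2)) = -4*log(11) - 4*log(5) + 16*log(2).

-4*log(11) - 4*log(5) + 16*log(2)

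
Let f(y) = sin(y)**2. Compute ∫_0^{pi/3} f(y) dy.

Use the identity sin^2(y) = (1 - cos(2*y))/2.
An antiderivative is F(y) = y/2 - sin(2*y)/4.
Then F(pi/3) - F(0) = (-sqrt(3)/8 + pi/6) - (0) = -sqrt(3)/8 + pi/6.

-sqrt(3)/8 + pi/6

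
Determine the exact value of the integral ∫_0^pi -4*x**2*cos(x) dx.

8*pi

Integrate by parts twice (u = x^2, dv = -4*cos(x) dx).
An antiderivative is F(x) = -4*x**2*sin(x) - 8*x*cos(x) + 8*sin(x).
Then F(pi) - F(0) = (8*pi) - (0) = 8*pi.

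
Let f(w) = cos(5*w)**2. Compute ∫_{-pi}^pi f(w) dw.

pi

Use the identity cos^2(5*w) = (1 + cos(10*w))/2.
An antiderivative is F(w) = w/2 + sin(10*w)/20.
Then F(pi) - F(-pi) = (pi/2) - (-pi/2) = pi.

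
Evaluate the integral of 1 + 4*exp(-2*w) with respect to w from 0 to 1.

3 - 2*exp(-2)

An antiderivative is F(w) = w - 2*exp(-2*w).
Then F(1) - F(0) = (1 - 2*exp(-2)) - (-2) = 3 - 2*exp(-2).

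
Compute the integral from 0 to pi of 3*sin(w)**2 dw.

3*pi/2

Use the identity sin^2(w) = (1 - cos(2*w))/2.
An antiderivative is F(w) = 3*w/2 - 3*sin(2*w)/4.
Then F(pi) - F(0) = (3*pi/2) - (0) = 3*pi/2.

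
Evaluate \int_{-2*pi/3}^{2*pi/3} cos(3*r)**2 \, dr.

2*pi/3

Use the identity cos^2(3*r) = (1 + cos(6*r))/2.
An antiderivative is F(r) = r/2 + sin(6*r)/12.
Then F(2*pi/3) - F(-2*pi/3) = (pi/3) - (-pi/3) = 2*pi/3.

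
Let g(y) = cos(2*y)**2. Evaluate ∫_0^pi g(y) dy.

pi/2

Use the identity cos^2(2*y) = (1 + cos(4*y))/2.
An antiderivative is F(y) = y/2 + sin(4*y)/8.
Then F(pi) - F(0) = (pi/2) - (0) = pi/2.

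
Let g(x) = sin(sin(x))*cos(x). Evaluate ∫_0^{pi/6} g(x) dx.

Let u = sin(x), so du = cos(x) dx. When x = 0, u = 0; when x = pi/6, u = 1/2.
The integral becomes ∫ sin(u) du from 0 to 1/2, with antiderivative -cos(u).
Back in x: F(x) = -cos(sin(x)).
Then F(pi/6) - F(0) = (-cos(1/2)) - (-1) = 1 - cos(1/2).

1 - cos(1/2)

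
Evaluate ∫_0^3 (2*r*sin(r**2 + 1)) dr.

Let u = r**2 + 1, so du = 2*r dr. When r = 0, u = 1; when r = 3, u = 10.
The integral becomes ∫ sin(u) du from 1 to 10, with antiderivative -cos(u).
Back in r: F(r) = -cos(r**2 + 1).
Then F(3) - F(0) = (-cos(10)) - (-cos(1)) = cos(1) - cos(10).

cos(1) - cos(10)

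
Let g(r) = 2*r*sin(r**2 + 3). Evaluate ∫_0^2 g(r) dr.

cos(3) - cos(7)

Let u = r**2 + 3, so du = 2*r dr. When r = 0, u = 3; when r = 2, u = 7.
The integral becomes ∫ sin(u) du from 3 to 7, with antiderivative -cos(u).
Back in r: F(r) = -cos(r**2 + 3).
Then F(2) - F(0) = (-cos(7)) - (-cos(3)) = cos(3) - cos(7).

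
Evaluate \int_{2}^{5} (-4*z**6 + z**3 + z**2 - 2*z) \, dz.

By the power rule, an antiderivative is F(z) = -4*z**7/7 + z**4/4 + z**3/3 - z**2.
Then F(5) - F(2) = (-3735475/84) - (-1480/21) = -1243185/28.

-1243185/28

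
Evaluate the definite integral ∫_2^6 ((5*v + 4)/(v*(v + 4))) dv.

-3*log(3) + 4*log(5)

Factor the denominator: v**2 + 4*v = (v + 4)v.
Partial fractions: (5*v + 4)/(v*(v + 4)) = 4/(v + 4) + 1/v.
An antiderivative is F(v) = log(v) + 4*log(v + 4).
Then F(6) - F(2) = (log(3) + 5*log(2) + 4*log(5)) - (5*log(2) + 4*log(3)) = -3*log(3) + 4*log(5).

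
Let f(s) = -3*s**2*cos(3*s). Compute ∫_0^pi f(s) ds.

2*pi/3

Integrate by parts twice (u = s^2, dv = -3*cos(3*s) ds).
An antiderivative is F(s) = -s**2*sin(3*s) - 2*s*cos(3*s)/3 + 2*sin(3*s)/9.
Then F(pi) - F(0) = (2*pi/3) - (0) = 2*pi/3.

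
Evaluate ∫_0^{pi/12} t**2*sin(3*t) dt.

-2/27 - sqrt(2)*pi**2/864 + sqrt(2)*pi/108 + sqrt(2)/27

Integrate by parts twice (u = t^2, dv = sin(3*t) dt).
An antiderivative is F(t) = -t**2*cos(3*t)/3 + 2*t*sin(3*t)/9 + 2*cos(3*t)/27.
Then F(pi/12) - F(0) = (sqrt(2)*(-pi**2 + 8*pi + 32)/864) - (2/27) = -2/27 - sqrt(2)*pi**2/864 + sqrt(2)*pi/108 + sqrt(2)/27.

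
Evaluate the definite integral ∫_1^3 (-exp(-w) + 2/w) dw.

-exp(-1) + exp(-3) + 2*log(3)

An antiderivative is F(w) = 2*log(w) + exp(-w).
Then F(3) - F(1) = (exp(-3) + 2*log(3)) - (exp(-1)) = -exp(-1) + exp(-3) + 2*log(3).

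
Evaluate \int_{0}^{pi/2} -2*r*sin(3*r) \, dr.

2/9

Integrate by parts once (u = r, dv = -2*sin(3*r) dr).
An antiderivative is F(r) = 2*r*cos(3*r)/3 - 2*sin(3*r)/9.
Then F(pi/2) - F(0) = (2/9) - (0) = 2/9.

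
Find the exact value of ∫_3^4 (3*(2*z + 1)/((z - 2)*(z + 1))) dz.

Factor the denominator: z**2 - z - 2 = (z + 1)(z - 2).
Partial fractions: 3*(2*z + 1)/((z - 2)*(z + 1)) = 1/(z + 1) + 5/(z - 2).
An antiderivative is F(z) = 5*log(z - 2) + log(z + 1).
Then F(4) - F(3) = (log(5) + 5*log(2)) - (log(4)) = log(40).

log(40)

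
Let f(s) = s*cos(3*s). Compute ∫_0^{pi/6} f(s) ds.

-1/9 + pi/18

Integrate by parts once (u = s, dv = cos(3*s) ds).
An antiderivative is F(s) = s*sin(3*s)/3 + cos(3*s)/9.
Then F(pi/6) - F(0) = (pi/18) - (1/9) = -1/9 + pi/18.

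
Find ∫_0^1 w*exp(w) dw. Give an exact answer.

1

Integrate by parts once (u = w, dv = exp(w) dw).
An antiderivative is F(w) = (w - 1)*exp(w).
Then F(1) - F(0) = (0) - (-1) = 1.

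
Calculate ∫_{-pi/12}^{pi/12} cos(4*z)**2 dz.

sqrt(3)/16 + pi/12

Use the identity cos^2(4*z) = (1 + cos(8*z))/2.
An antiderivative is F(z) = z/2 + sin(8*z)/16.
Then F(pi/12) - F(-pi/12) = (sqrt(3)/32 + pi/24) - (-pi/24 - sqrt(3)/32) = sqrt(3)/16 + pi/12.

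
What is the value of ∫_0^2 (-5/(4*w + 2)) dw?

-5*log(5)/4

An antiderivative is F(w) = -5*log(4*w + 2)/4.
Then F(2) - F(0) = (-5*log(10)/4) - (-5*log(2)/4) = -5*log(5)/4.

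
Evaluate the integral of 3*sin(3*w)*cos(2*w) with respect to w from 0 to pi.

18/5

Use the identity sin(3*w)cos(2*w) = [sin(5*w) + sin(w)]/2.
An antiderivative is F(w) = -3*cos(w)/2 - 3*cos(5*w)/10.
Then F(pi) - F(0) = (9/5) - (-9/5) = 18/5.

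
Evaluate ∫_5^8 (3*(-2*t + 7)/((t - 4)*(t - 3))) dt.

-3*log(5) - 3*log(2)

Factor the denominator: t**2 - 7*t + 12 = (t - 3)(t - 4).
Partial fractions: 3*(-2*t + 7)/((t - 4)*(t - 3)) = -3/(t - 3) - 3/(t - 4).
An antiderivative is F(t) = -3*log(t - 4) - 3*log(t - 3).
Then F(8) - F(5) = (-3*log(5) - 6*log(2)) - (-log(8)) = -3*log(5) - 3*log(2).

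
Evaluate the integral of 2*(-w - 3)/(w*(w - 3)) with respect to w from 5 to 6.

Factor the denominator: w**2 - 3*w = w(w - 3).
Partial fractions: 2*(-w - 3)/(w*(w - 3)) = 2/w - 4/(w - 3).
An antiderivative is F(w) = 2*log(w) - 4*log(w - 3).
Then F(6) - F(5) = (log(4/9)) - (log(25/16)) = -2*log(5) - 2*log(3) + 6*log(2).

-2*log(5) - 2*log(3) + 6*log(2)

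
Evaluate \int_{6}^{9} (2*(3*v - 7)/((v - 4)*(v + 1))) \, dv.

-4*log(7) + 2*log(2) + 6*log(5)

Factor the denominator: v**2 - 3*v - 4 = (v + 1)(v - 4).
Partial fractions: 2*(3*v - 7)/((v - 4)*(v + 1)) = 4/(v + 1) + 2/(v - 4).
An antiderivative is F(v) = 2*log(v - 4) + 4*log(v + 1).
Then F(9) - F(6) = (4*log(2) + 6*log(5)) - (2*log(2) + 4*log(7)) = -4*log(7) + 2*log(2) + 6*log(5).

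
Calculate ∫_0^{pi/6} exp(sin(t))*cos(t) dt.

-1 + exp(1/2)

Let u = sin(t), so du = cos(t) dt. When t = 0, u = 0; when t = pi/6, u = 1/2.
The integral becomes ∫ exp(u) du from 0 to 1/2, with antiderivative exp(u).
Back in t: F(t) = exp(sin(t)).
Then F(pi/6) - F(0) = (exp(1/2)) - (1) = -1 + exp(1/2).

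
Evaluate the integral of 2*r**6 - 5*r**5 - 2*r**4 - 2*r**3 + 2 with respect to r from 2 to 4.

27012/35

By the power rule, an antiderivative is F(r) = 2*r**7/7 - 5*r**6/6 - 2*r**5/5 - r**4/2 + 2*r.
Then F(4) - F(2) = (77512/105) - (-3524/105) = 27012/35.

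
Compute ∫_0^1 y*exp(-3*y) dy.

(-4 + exp(3))*exp(-3)/9

Integrate by parts once (u = y, dv = exp(-3*y) dy).
An antiderivative is F(y) = (-3*y - 1)*exp(-3*y)/9.
Then F(1) - F(0) = (-4*exp(-3)/9) - (-1/9) = (-4 + exp(3))*exp(-3)/9.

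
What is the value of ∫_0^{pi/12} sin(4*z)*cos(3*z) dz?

-3*sqrt(6)/28 - sqrt(2)/7 + 4/7

Use the identity sin(4*z)cos(3*z) = [sin(7*z) + sin(z)]/2.
An antiderivative is F(z) = -cos(z)/2 - cos(7*z)/14.
Then F(pi/12) - F(0) = (-3*sqrt(6)/28 - sqrt(2)/7) - (-4/7) = -3*sqrt(6)/28 - sqrt(2)/7 + 4/7.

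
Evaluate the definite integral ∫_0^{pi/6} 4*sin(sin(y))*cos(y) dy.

4 - 4*cos(1/2)

Let u = sin(y), so du = cos(y) dy. When y = 0, u = 0; when y = pi/6, u = 1/2.
The integral becomes 4·∫ sin(u) du from 0 to 1/2, with antiderivative -4*cos(u).
Back in y: F(y) = -4*cos(sin(y)).
Then F(pi/6) - F(0) = (-4*cos(1/2)) - (-4) = 4 - 4*cos(1/2).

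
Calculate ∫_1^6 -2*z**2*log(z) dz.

Integrate by parts once (u = ln z, dv = -2*z**2 dz).
An antiderivative is F(z) = -2*z**3*(3*log(z) - 1)/9.
Then F(6) - F(1) = (-144*log(3) - 144*log(2) + 48) - (2/9) = -144*log(3) - 144*log(2) + 430/9.

-144*log(3) - 144*log(2) + 430/9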